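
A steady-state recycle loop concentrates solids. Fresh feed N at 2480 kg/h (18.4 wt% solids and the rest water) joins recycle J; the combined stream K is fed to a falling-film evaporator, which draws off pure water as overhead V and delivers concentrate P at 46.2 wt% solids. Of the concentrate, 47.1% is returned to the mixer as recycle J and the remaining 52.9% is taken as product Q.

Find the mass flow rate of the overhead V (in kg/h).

Overall solids balance (none leaves overhead): solids in fresh feed = solids in product, i.e. 2480×0.184 = (1−0.471)·P·0.462.
P = 456.32/(0.462×0.529) = 1867.1 kg/h.
Recycle J = 0.471×1867.1 = 879.41 kg/h.
Combined feed K = 2480 + 879.41 = 3359.4 kg/h.
Overhead V = K − P = 3359.4 − 1867.1 = 1492.3 kg/h.

1492 kg/h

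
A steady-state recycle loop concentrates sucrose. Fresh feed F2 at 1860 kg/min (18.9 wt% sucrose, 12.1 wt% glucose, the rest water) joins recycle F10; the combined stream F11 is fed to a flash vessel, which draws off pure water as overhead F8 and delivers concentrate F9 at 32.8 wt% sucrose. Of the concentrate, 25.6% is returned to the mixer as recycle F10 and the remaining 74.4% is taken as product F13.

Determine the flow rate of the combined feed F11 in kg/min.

Overall sucrose balance (none leaves overhead): sucrose in fresh feed = sucrose in product, i.e. 1860×0.189 = (1−0.256)·F9·0.328.
F9 = 351.54/(0.328×0.744) = 1440.5 kg/min.
Recycle F10 = 0.256×1440.5 = 368.78 kg/min.
Combined feed F11 = 1860 + 368.78 = 2228.8 kg/min.

2229 kg/min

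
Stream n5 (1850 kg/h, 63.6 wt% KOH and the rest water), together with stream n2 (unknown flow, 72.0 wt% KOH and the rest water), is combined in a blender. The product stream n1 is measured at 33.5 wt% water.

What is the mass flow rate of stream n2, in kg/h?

Let n2 be the unknown flow. Total out = 1850 + n2.
water balance: 673.4 + 0.280·n2 = 0.335·(1850 + n2)
(0.280 − 0.335)·n2 = 0.335×1850 − 673.4 = -53.65
n2 = -53.65 / -0.055 = 975.45 kg/h

975.5 kg/h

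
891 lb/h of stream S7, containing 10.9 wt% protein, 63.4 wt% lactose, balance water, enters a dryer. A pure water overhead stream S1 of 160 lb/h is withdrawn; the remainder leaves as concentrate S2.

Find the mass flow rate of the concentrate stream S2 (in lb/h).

731 lb/h

Concentrate = 891 − 160 = 731 lb/h.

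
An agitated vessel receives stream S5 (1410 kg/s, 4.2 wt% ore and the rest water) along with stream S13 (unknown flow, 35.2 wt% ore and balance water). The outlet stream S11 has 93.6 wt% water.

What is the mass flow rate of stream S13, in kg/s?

107.7 kg/s

Let S13 be the unknown flow. Total out = 1410 + S13.
water balance: 1350.8 + 0.648·S13 = 0.936·(1410 + S13)
(0.648 − 0.936)·S13 = 0.936×1410 − 1350.8 = -31.02
S13 = -31.02 / -0.288 = 107.71 kg/s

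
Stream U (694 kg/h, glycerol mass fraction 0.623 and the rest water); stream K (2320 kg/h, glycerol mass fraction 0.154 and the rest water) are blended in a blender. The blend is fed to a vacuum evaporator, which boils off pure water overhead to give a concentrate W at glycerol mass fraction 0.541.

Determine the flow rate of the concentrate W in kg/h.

1460 kg/h

glycerol entering = 694×0.623 + 2320×0.154 = 789.64 kg/h.
All glycerol reports to W, so W = 789.64/0.541 = 1459.6 kg/h.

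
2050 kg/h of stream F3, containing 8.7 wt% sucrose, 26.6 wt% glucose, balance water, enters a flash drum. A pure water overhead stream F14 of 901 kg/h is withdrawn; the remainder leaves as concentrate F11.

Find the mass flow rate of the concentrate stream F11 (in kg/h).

1149 kg/h

Concentrate = 2050 − 901 = 1149 kg/h.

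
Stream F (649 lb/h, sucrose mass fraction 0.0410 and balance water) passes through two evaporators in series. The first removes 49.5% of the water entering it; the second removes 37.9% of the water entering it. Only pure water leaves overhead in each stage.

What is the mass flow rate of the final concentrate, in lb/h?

water in feed = 649×0.959 = 622.39 lb/h.
After stage 1: water left = (1−0.495)×622.39 = 314.31; stream total = 340.92 lb/h.
After stage 2: water left = (1−0.379)×314.31 = 195.18; final concentrate = 221.79 lb/h.

221.8 lb/h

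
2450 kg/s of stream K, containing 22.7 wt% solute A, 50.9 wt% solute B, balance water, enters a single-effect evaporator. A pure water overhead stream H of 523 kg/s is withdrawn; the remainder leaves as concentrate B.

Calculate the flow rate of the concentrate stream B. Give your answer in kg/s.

1927 kg/s

Concentrate = 2450 − 523 = 1927 kg/s.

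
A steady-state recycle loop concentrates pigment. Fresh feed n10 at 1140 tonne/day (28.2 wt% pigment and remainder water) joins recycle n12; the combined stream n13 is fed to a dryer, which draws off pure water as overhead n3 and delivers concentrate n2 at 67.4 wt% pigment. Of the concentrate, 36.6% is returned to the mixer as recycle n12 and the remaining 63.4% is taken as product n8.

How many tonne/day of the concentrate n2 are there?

Overall pigment balance (none leaves overhead): pigment in fresh feed = pigment in product, i.e. 1140×0.282 = (1−0.366)·n2·0.674.
n2 = 321.48/(0.674×0.634) = 752.32 tonne/day.

752.3 tonne/day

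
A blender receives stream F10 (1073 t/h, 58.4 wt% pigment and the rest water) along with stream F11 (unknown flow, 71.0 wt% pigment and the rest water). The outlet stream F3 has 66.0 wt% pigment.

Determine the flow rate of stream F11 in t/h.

Let F11 be the unknown flow. Total out = 1073 + F11.
pigment balance: 626.63 + 0.710·F11 = 0.660·(1073 + F11)
(0.710 − 0.660)·F11 = 0.660×1073 − 626.63 = 81.548
F11 = 81.548 / 0.050 = 1631 t/h

1631 t/h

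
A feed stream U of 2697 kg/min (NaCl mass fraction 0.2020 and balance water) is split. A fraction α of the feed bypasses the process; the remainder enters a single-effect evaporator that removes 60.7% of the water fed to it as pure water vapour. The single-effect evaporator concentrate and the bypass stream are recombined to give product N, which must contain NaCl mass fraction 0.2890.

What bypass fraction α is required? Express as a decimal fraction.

0.379

All 2697×0.202 = 544.79 kg/min of NaCl reaches N, so N = 544.79/0.289 = 1885.1 kg/min and vapour = 811.9 kg/min.
The evaporator receives (1−α)·2697 of feed at 0.798 water and removes 0.607 of that water:
0.607×0.798×(1−α)×2697 = 811.9
(1−α) = 811.9/1306.4 = 0.6215;  α = 0.3785.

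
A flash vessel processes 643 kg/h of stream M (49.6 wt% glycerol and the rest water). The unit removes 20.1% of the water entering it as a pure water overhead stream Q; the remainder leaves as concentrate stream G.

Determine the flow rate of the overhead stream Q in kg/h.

water entering = 643×0.504 = 324.07 kg/h; overhead removed = 0.201×324.07 = 65.138 kg/h.

65.14 kg/h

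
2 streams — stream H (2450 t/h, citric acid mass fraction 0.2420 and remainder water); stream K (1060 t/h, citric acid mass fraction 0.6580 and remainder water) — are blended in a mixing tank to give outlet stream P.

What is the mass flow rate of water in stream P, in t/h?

2220 t/h

water out = water in = 2450×0.758 + 1060×0.342 = 2219.6 t/h.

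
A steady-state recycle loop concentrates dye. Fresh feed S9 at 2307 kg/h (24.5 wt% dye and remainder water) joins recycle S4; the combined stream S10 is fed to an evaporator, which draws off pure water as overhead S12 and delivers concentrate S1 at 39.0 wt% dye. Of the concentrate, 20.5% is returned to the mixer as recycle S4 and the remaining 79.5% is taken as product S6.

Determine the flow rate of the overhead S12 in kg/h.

Overall dye balance (none leaves overhead): dye in fresh feed = dye in product, i.e. 2307×0.245 = (1−0.205)·S1·0.390.
S1 = 565.22/(0.390×0.795) = 1823 kg/h.
Recycle S4 = 0.205×1823 = 373.71 kg/h.
Combined feed S10 = 2307 + 373.71 = 2680.7 kg/h.
Overhead S12 = S10 − S1 = 2680.7 − 1823 = 857.73 kg/h.

857.7 kg/h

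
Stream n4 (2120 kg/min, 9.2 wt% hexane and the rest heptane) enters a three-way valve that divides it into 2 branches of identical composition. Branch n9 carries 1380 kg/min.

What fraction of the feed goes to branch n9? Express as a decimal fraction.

Fraction to n9 = 1380/2120 = 0.6509.

0.651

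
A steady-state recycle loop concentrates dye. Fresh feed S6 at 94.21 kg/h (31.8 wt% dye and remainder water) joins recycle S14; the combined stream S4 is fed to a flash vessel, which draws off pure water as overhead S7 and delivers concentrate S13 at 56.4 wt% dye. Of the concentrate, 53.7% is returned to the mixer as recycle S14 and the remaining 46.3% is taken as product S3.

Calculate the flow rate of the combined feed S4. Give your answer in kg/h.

155.8 kg/h

Overall dye balance (none leaves overhead): dye in fresh feed = dye in product, i.e. 94.21×0.318 = (1−0.537)·S13·0.564.
S13 = 29.959/(0.564×0.463) = 114.73 kg/h.
Recycle S14 = 0.537×114.73 = 61.608 kg/h.
Combined feed S4 = 94.21 + 61.608 = 155.82 kg/h.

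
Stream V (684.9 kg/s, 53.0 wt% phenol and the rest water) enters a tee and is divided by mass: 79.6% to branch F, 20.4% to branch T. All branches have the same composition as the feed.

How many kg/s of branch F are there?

Branch F flow = 0.796×684.9 = 545.18 kg/s.

545.2 kg/s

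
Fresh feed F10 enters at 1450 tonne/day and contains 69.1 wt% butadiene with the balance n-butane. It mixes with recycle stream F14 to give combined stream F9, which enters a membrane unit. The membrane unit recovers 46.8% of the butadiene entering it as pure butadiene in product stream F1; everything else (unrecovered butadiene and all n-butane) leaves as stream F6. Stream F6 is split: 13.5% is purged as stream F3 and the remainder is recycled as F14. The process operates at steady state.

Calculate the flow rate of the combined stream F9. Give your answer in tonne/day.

5175 tonne/day

n-butane enters only via F10 and leaves only via the purge: 1450×0.309 = 0.135×(n-butane in F6), and the membrane unit passes all n-butane, so n-butane in F9 = n-butane in F6 = 3318.9 tonne/day.
butadiene in F9: m_A = 1450×0.691 + (1−0.135)·(1−0.468)·m_A, so m_A = 1001.9/0.5398 = 1856.1 tonne/day.
F9 = 1856.1 + 3318.9 = 5175 tonne/day.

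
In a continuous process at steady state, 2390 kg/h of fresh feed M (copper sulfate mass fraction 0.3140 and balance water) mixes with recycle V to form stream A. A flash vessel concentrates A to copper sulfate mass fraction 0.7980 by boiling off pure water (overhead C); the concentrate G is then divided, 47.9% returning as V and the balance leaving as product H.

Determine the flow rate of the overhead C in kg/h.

1450 kg/h

Overall copper sulfate balance (none leaves overhead): copper sulfate in fresh feed = copper sulfate in product, i.e. 2390×0.314 = (1−0.479)·G·0.798.
G = 750.46/(0.798×0.521) = 1805 kg/h.
Recycle V = 0.479×1805 = 864.61 kg/h.
Combined feed A = 2390 + 864.61 = 3254.6 kg/h.
Overhead C = A − G = 3254.6 − 1805 = 1449.6 kg/h.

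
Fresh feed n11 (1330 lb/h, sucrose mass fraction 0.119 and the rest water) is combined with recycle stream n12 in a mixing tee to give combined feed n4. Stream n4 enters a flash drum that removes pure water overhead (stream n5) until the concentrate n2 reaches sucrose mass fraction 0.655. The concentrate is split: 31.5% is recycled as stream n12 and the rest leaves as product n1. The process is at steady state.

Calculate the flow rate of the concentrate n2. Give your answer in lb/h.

352.7 lb/h

Overall sucrose balance (none leaves overhead): sucrose in fresh feed = sucrose in product, i.e. 1330×0.119 = (1−0.315)·n2·0.655.
n2 = 158.27/(0.655×0.685) = 352.75 lb/h.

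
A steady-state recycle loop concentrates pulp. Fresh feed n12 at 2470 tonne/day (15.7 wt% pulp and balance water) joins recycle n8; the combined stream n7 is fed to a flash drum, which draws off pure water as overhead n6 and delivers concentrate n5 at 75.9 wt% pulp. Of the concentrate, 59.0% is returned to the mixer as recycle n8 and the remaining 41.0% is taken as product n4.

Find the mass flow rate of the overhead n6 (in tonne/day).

1959 tonne/day

Overall pulp balance (none leaves overhead): pulp in fresh feed = pulp in product, i.e. 2470×0.157 = (1−0.590)·n5·0.759.
n5 = 387.79/(0.759×0.410) = 1246.2 tonne/day.
Recycle n8 = 0.590×1246.2 = 735.23 tonne/day.
Combined feed n7 = 2470 + 735.23 = 3205.2 tonne/day.
Overhead n6 = n7 − n5 = 3205.2 − 1246.2 = 1959.1 tonne/day.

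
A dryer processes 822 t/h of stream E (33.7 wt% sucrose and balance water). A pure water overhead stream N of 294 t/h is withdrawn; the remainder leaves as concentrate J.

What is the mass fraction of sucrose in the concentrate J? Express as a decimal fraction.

sucrose is not removed: 822×0.337 = 277.01 t/h of sucrose enters J.
Concentrate = 822 − 294 = 528 t/h.
Mass fraction = 277.01/528 = 0.525.

0.525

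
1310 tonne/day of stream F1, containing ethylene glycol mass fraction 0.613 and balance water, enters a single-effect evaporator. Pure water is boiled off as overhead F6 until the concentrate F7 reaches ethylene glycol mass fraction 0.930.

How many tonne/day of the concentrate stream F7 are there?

863.5 tonne/day

ethylene glycol is conserved: 1310×0.613 = 803.03 tonne/day all reports to the concentrate.
Concentrate = 803.03/(target fraction) = 863.47 tonne/day.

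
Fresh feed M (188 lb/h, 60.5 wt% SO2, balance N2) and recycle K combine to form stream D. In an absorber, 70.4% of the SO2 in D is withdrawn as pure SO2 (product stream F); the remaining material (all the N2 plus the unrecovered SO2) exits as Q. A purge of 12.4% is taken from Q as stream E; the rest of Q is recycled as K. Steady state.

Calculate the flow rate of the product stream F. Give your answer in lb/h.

108.1 lb/h

SO2 in D: m_A = 188×0.605 + (1−0.124)·(1−0.704)·m_A, so m_A = 113.74/0.7407 = 153.56 lb/h.
Product F = 0.704×153.56 = 108.1 lb/h.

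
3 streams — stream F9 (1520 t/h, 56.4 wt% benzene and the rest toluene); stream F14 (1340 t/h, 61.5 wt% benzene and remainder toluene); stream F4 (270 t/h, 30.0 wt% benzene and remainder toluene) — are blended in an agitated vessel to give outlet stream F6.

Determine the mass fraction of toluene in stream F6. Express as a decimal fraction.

0.437

Total flow out = 1520 + 1340 + 270 = 3130 t/h.
toluene in = 1520×0.436 + 1340×0.385 + 270×0.700 = 1367.6 t/h.
toluene mass fraction in F6 = 1367.6/3130 = 0.437.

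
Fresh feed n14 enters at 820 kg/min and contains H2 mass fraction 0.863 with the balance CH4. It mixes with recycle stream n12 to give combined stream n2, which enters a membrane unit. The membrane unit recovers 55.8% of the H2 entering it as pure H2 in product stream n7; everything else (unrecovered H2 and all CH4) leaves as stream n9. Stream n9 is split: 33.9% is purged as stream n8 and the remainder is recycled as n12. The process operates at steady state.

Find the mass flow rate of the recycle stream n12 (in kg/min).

511.1 kg/min

CH4 enters only via n14 and leaves only via the purge: 820×0.137 = 0.339×(CH4 in n9), and the membrane unit passes all CH4, so CH4 in n2 = CH4 in n9 = 331.39 kg/min.
H2 in n2: m_A = 820×0.863 + (1−0.339)·(1−0.558)·m_A, so m_A = 707.66/0.7078 = 999.75 kg/min.
n9 = (1−0.558)×999.75 + 331.39 = 773.28 kg/min.
Recycle n12 = (1−0.339)×773.28 = 511.13 kg/min.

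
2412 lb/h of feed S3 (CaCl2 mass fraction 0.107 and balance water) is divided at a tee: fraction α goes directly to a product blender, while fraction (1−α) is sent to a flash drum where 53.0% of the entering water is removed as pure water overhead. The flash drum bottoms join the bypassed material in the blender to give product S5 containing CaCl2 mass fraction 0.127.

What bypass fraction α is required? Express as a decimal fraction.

0.667

All 2412×0.107 = 258.08 lb/h of CaCl2 reaches S5, so S5 = 258.08/0.127 = 2032.2 lb/h and vapour = 379.84 lb/h.
The evaporator receives (1−α)·2412 of feed at 0.893 water and removes 0.530 of that water:
0.530×0.893×(1−α)×2412 = 379.84
(1−α) = 379.84/1141.6 = 0.3327;  α = 0.6673.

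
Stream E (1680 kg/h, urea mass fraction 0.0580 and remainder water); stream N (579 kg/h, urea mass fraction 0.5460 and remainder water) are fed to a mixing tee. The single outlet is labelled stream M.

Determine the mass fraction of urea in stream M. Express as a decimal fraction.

0.1831

Total flow out = 1680 + 579 = 2259 kg/h.
urea in = 1680×0.058 + 579×0.546 = 413.57 kg/h.
urea mass fraction in M = 413.57/2259 = 0.1831.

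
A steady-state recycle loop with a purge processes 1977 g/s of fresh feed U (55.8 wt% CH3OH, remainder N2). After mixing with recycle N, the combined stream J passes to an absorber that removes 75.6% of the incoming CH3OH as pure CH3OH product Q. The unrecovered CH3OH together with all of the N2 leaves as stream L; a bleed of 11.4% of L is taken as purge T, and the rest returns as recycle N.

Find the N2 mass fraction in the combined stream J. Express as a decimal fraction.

N2 enters only via U and leaves only via the purge: 1977×0.442 = 0.114×(N2 in L), and the absorber passes all N2, so N2 in J = N2 in L = 7665.2 g/s.
CH3OH in J: m_A = 1977×0.558 + (1−0.114)·(1−0.756)·m_A, so m_A = 1103.2/0.7838 = 1407.4 g/s.
J = 1407.4 + 7665.2 = 9072.6 g/s.
N2 fraction in J = 7665.2/9072.6 = 0.8449.

0.8449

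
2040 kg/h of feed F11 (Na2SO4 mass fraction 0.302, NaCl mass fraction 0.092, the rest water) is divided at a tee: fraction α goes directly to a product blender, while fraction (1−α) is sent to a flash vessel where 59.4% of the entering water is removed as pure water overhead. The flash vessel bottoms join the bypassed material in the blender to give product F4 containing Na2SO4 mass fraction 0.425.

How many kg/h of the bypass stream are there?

399.8 kg/h

All 2040×0.302 = 616.08 kg/h of Na2SO4 reaches F4, so F4 = 616.08/0.425 = 1449.6 kg/h and vapour = 590.4 kg/h.
The evaporator receives (1−α)·2040 of feed at 0.606 water and removes 0.594 of that water:
0.594×0.606×(1−α)×2040 = 590.4
(1−α) = 590.4/734.33 = 0.8040;  α = 0.1960.
Bypass flow = 0.1960×2040 = 399.84 kg/h.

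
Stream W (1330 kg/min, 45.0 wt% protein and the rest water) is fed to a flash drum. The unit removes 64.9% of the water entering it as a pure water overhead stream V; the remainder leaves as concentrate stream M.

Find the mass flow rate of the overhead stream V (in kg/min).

water entering = 1330×0.550 = 731.5 kg/min; overhead removed = 0.649×731.5 = 474.74 kg/min.

474.7 kg/min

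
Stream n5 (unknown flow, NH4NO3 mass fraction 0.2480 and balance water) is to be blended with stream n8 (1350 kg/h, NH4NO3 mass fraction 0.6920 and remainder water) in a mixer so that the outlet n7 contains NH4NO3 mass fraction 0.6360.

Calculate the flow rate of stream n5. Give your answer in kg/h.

194.8 kg/h

Let n5 be the unknown flow. Total out = 1350 + n5.
NH4NO3 balance: 934.2 + 0.248·n5 = 0.636·(1350 + n5)
(0.248 − 0.636)·n5 = 0.636×1350 − 934.2 = -75.6
n5 = -75.6 / -0.388 = 194.85 kg/h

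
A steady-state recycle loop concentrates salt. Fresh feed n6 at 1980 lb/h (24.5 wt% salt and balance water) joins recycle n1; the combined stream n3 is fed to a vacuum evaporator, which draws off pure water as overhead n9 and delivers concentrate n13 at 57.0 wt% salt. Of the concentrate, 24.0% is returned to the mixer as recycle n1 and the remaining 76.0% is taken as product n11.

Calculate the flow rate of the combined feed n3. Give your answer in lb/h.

2249 lb/h

Overall salt balance (none leaves overhead): salt in fresh feed = salt in product, i.e. 1980×0.245 = (1−0.240)·n13·0.570.
n13 = 485.1/(0.570×0.760) = 1119.8 lb/h.
Recycle n1 = 0.240×1119.8 = 268.75 lb/h.
Combined feed n3 = 1980 + 268.75 = 2248.8 lb/h.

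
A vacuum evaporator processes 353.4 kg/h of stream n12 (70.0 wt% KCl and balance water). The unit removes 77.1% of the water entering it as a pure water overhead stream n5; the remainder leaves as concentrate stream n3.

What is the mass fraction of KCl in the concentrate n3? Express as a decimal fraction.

0.911

KCl is not removed: 353.4×0.700 = 247.38 kg/h of KCl enters n3.
water entering = 353.4×0.300 = 106.02 kg/h; overhead removed = 0.771×106.02 = 81.741 kg/h.
Concentrate = 353.4 − 81.741 = 271.66 kg/h.
Mass fraction = 247.38/271.66 = 0.911.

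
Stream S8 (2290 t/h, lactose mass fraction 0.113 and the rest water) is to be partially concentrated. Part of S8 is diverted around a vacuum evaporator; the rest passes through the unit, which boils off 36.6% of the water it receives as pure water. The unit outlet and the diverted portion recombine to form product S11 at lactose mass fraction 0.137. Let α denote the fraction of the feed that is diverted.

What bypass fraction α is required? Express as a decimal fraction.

0.460

All 2290×0.113 = 258.77 t/h of lactose reaches S11, so S11 = 258.77/0.137 = 1888.8 t/h and vapour = 401.17 t/h.
The evaporator receives (1−α)·2290 of feed at 0.887 water and removes 0.366 of that water:
0.366×0.887×(1−α)×2290 = 401.17
(1−α) = 401.17/743.43 = 0.5396;  α = 0.4604.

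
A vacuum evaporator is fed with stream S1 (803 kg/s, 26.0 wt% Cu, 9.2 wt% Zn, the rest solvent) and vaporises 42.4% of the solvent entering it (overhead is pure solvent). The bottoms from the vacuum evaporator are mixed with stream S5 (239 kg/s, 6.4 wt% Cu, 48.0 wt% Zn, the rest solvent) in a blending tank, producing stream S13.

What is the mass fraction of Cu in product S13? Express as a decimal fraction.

Vapour removed = 0.424×0.648×803 = 220.63 kg/s; concentrate = 582.37 kg/s.
Cu reaching the mixer = 208.78 (from concentrate) + 239×0.064 = 224.08 kg/s.
Product flow = 582.37 + 239 = 821.37 kg/s; Cu fraction = 0.273.

0.273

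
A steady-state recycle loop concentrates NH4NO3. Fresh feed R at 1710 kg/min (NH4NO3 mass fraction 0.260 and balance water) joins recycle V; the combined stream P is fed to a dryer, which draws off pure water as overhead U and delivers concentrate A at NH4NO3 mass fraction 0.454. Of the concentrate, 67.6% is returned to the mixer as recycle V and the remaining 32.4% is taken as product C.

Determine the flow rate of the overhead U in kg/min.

730.7 kg/min

Overall NH4NO3 balance (none leaves overhead): NH4NO3 in fresh feed = NH4NO3 in product, i.e. 1710×0.260 = (1−0.676)·A·0.454.
A = 444.6/(0.454×0.324) = 3022.5 kg/min.
Recycle V = 0.676×3022.5 = 2043.2 kg/min.
Combined feed P = 1710 + 2043.2 = 3753.2 kg/min.
Overhead U = P − A = 3753.2 − 3022.5 = 730.7 kg/min.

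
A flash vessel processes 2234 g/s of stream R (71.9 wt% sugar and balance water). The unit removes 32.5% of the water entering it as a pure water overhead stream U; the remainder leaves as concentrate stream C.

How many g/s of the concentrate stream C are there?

2030 g/s

water entering = 2234×0.281 = 627.75 g/s; overhead removed = 0.325×627.75 = 204.02 g/s.
Concentrate = 2234 − 204.02 = 2030 g/s.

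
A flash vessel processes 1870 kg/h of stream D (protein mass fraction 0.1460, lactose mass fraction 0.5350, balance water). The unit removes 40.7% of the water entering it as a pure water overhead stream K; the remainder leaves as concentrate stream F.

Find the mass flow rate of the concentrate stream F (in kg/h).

water entering = 1870×0.319 = 596.53 kg/h; overhead removed = 0.407×596.53 = 242.79 kg/h.
Concentrate = 1870 − 242.79 = 1627.2 kg/h.

1627 kg/h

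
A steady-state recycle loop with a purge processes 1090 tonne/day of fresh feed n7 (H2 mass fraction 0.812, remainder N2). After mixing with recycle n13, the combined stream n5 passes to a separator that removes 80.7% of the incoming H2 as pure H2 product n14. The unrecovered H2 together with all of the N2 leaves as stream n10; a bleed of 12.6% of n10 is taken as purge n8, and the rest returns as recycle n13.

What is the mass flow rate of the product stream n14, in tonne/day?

H2 in n5: m_A = 1090×0.812 + (1−0.126)·(1−0.807)·m_A, so m_A = 885.08/0.8313 = 1064.7 tonne/day.
Product n14 = 0.807×1064.7 = 859.19 tonne/day.

859.2 tonne/day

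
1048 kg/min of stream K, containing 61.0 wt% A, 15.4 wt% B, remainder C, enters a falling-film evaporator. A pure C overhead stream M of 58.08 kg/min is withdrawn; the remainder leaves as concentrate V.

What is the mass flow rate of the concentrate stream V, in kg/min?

989.9 kg/min

Concentrate = 1048 − 58.08 = 989.92 kg/min.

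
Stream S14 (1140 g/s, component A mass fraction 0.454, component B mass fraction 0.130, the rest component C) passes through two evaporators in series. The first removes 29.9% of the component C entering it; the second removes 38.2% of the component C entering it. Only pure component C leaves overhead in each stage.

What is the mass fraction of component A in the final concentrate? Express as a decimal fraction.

0.594

component C in feed = 1140×0.416 = 474.24 g/s.
After stage 1: component C left = (1−0.299)×474.24 = 332.44; stream total = 998.2 g/s.
After stage 2: component C left = (1−0.382)×332.44 = 205.45; final concentrate = 871.21 g/s.
component A fraction = 517.56/871.21 = 0.594.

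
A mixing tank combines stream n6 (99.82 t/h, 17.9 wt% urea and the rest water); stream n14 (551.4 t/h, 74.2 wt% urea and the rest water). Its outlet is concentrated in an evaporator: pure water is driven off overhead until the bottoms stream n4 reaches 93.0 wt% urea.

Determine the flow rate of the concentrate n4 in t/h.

urea entering = 99.82×0.179 + 551.4×0.742 = 427.01 t/h.
All urea reports to n4, so n4 = 427.01/0.930 = 459.15 t/h.

459.1 t/h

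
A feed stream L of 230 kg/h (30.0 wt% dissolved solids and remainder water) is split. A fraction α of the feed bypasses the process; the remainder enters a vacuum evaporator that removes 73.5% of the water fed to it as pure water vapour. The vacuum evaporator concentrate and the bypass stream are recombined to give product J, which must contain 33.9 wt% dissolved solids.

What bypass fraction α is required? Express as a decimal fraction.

All 230×0.300 = 69 kg/h of dissolved solids reaches J, so J = 69/0.339 = 203.54 kg/h and vapour = 26.46 kg/h.
The evaporator receives (1−α)·230 of feed at 0.700 water and removes 0.735 of that water:
0.735×0.700×(1−α)×230 = 26.46
(1−α) = 26.46/118.33 = 0.2236;  α = 0.7764.

0.776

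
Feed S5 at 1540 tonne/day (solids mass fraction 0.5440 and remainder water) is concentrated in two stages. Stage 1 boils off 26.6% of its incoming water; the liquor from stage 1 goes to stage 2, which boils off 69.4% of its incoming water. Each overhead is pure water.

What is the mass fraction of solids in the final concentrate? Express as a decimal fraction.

water in feed = 1540×0.456 = 702.24 tonne/day.
After stage 1: water left = (1−0.266)×702.24 = 515.44; stream total = 1353.2 tonne/day.
After stage 2: water left = (1−0.694)×515.44 = 157.73; final concentrate = 995.49 tonne/day.
solids fraction = 837.76/995.49 = 0.8416.

0.8416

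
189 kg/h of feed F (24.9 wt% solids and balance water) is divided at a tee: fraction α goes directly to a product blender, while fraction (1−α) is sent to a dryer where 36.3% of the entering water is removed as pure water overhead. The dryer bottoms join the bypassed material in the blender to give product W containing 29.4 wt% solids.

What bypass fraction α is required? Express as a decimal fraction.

All 189×0.249 = 47.061 kg/h of solids reaches W, so W = 47.061/0.294 = 160.07 kg/h and vapour = 28.929 kg/h.
The evaporator receives (1−α)·189 of feed at 0.751 water and removes 0.363 of that water:
0.363×0.751×(1−α)×189 = 28.929
(1−α) = 28.929/51.524 = 0.5615;  α = 0.4385.

0.439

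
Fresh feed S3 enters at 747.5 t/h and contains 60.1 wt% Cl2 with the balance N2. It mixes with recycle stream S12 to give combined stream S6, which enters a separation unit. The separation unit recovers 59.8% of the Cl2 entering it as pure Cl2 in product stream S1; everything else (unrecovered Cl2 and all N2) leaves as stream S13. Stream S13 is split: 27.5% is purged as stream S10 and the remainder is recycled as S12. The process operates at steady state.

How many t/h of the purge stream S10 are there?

368.3 t/h

N2 enters only via S3 and leaves only via the purge: 747.5×0.399 = 0.275×(N2 in S13), and the separation unit passes all N2, so N2 in S6 = N2 in S13 = 1084.6 t/h.
Cl2 in S6: m_A = 747.5×0.601 + (1−0.275)·(1−0.598)·m_A, so m_A = 449.25/0.7086 = 634.04 t/h.
S13 = (1−0.598)×634.04 + 1084.6 = 1339.4 t/h.
Purge S10 = 0.275×1339.4 = 368.35 t/h.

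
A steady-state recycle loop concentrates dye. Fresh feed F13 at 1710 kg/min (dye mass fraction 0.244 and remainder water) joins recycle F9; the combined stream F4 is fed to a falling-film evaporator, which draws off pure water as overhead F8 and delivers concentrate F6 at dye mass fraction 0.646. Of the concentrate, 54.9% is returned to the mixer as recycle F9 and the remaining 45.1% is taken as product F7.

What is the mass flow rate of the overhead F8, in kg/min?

Overall dye balance (none leaves overhead): dye in fresh feed = dye in product, i.e. 1710×0.244 = (1−0.549)·F6·0.646.
F6 = 417.24/(0.646×0.451) = 1432.1 kg/min.
Recycle F9 = 0.549×1432.1 = 786.23 kg/min.
Combined feed F4 = 1710 + 786.23 = 2496.2 kg/min.
Overhead F8 = F4 − F6 = 2496.2 − 1432.1 = 1064.1 kg/min.

1064 kg/min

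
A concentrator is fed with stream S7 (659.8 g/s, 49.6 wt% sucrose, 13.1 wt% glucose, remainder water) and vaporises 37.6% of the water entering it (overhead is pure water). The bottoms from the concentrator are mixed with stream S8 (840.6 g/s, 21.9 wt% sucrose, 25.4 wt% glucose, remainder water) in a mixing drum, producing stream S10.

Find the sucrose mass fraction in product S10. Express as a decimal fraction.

0.363

Vapour removed = 0.376×0.373×659.8 = 92.536 g/s; concentrate = 567.26 g/s.
sucrose reaching the mixer = 327.26 (from concentrate) + 840.6×0.219 = 511.35 g/s.
Product flow = 567.26 + 840.6 = 1407.9 g/s; sucrose fraction = 0.363.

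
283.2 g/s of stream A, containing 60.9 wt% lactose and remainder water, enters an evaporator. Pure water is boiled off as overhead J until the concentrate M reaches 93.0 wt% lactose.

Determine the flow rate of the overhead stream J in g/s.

lactose is conserved: 283.2×0.609 = 172.47 g/s all reports to the concentrate.
Concentrate = 172.47/(target fraction) = 185.45 g/s.
Overhead = 283.2 − 185.45 = 97.75 g/s.

97.75 g/s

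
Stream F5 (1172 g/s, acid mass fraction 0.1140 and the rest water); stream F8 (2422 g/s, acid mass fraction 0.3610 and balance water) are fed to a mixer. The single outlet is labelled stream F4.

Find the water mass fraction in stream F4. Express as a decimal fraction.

Total flow out = 1172 + 2422 = 3594 g/s.
water in = 1172×0.886 + 2422×0.639 = 2586.1 g/s.
water mass fraction in F4 = 2586.1/3594 = 0.7195.

0.7195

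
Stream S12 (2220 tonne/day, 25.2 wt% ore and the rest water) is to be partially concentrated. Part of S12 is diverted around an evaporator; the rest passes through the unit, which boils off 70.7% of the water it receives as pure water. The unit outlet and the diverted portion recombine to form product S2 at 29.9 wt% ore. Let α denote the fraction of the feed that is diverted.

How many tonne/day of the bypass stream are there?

All 2220×0.252 = 559.44 tonne/day of ore reaches S2, so S2 = 559.44/0.299 = 1871 tonne/day and vapour = 348.96 tonne/day.
The evaporator receives (1−α)·2220 of feed at 0.748 water and removes 0.707 of that water:
0.707×0.748×(1−α)×2220 = 348.96
(1−α) = 348.96/1174 = 0.2972;  α = 0.7028.
Bypass flow = 0.7028×2220 = 1560.1 tonne/day.

1560 tonne/day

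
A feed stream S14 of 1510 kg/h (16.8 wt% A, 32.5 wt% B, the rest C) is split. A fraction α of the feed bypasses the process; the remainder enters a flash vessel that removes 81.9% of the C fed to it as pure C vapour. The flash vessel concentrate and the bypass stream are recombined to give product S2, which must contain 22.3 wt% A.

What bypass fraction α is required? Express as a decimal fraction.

0.406

All 1510×0.168 = 253.68 kg/h of A reaches S2, so S2 = 253.68/0.223 = 1137.6 kg/h and vapour = 372.42 kg/h.
The evaporator receives (1−α)·1510 of feed at 0.507 C and removes 0.819 of that C:
0.819×0.507×(1−α)×1510 = 372.42
(1−α) = 372.42/627 = 0.5940;  α = 0.4060.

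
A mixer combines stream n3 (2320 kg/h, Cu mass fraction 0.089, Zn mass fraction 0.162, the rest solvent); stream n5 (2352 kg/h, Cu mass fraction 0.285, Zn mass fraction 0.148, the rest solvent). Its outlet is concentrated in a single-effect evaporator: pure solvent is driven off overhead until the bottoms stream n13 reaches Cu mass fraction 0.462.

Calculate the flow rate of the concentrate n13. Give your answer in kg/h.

Cu entering = 2320×0.089 + 2352×0.285 = 876.8 kg/h.
All Cu reports to n13, so n13 = 876.8/0.462 = 1897.8 kg/h.

1898 kg/h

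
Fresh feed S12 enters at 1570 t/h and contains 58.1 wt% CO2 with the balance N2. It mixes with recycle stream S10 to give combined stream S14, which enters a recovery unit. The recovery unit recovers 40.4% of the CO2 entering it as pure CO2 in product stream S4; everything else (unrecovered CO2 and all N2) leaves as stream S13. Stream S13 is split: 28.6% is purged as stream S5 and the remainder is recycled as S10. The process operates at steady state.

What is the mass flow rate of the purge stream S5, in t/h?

N2 enters only via S12 and leaves only via the purge: 1570×0.419 = 0.286×(N2 in S13), and the recovery unit passes all N2, so N2 in S14 = N2 in S13 = 2300.1 t/h.
CO2 in S14: m_A = 1570×0.581 + (1−0.286)·(1−0.404)·m_A, so m_A = 912.17/0.5745 = 1587.9 t/h.
S13 = (1−0.404)×1587.9 + 2300.1 = 3246.5 t/h.
Purge S5 = 0.286×3246.5 = 928.49 t/h.

928.5 t/h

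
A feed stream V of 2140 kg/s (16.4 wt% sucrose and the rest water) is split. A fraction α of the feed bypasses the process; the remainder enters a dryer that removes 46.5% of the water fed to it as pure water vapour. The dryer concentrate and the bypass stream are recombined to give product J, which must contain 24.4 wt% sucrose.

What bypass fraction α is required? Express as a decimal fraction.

0.157

All 2140×0.164 = 350.96 kg/s of sucrose reaches J, so J = 350.96/0.244 = 1438.4 kg/s and vapour = 701.64 kg/s.
The evaporator receives (1−α)·2140 of feed at 0.836 water and removes 0.465 of that water:
0.465×0.836×(1−α)×2140 = 701.64
(1−α) = 701.64/831.9 = 0.8434;  α = 0.1566.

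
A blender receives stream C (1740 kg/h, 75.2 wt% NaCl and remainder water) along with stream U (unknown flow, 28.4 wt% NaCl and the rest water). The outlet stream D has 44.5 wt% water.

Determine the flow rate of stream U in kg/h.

1265 kg/h

Let U be the unknown flow. Total out = 1740 + U.
water balance: 431.52 + 0.716·U = 0.445·(1740 + U)
(0.716 − 0.445)·U = 0.445×1740 − 431.52 = 342.78
U = 342.78 / 0.271 = 1264.9 kg/h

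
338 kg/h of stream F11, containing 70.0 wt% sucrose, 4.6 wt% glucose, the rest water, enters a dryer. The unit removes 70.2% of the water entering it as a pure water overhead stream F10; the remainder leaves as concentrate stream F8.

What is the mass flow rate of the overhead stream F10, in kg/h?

60.27 kg/h

water entering = 338×0.254 = 85.852 kg/h; overhead removed = 0.702×85.852 = 60.268 kg/h.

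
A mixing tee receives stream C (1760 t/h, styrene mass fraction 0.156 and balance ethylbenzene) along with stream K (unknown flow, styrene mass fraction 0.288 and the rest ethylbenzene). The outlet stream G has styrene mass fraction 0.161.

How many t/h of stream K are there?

69.29 t/h

Let K be the unknown flow. Total out = 1760 + K.
styrene balance: 274.56 + 0.288·K = 0.161·(1760 + K)
(0.288 − 0.161)·K = 0.161×1760 − 274.56 = 8.8
K = 8.8 / 0.127 = 69.291 t/h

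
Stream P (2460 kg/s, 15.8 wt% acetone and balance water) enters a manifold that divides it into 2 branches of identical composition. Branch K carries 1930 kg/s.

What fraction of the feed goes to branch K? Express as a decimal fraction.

Fraction to K = 1930/2460 = 0.7846.

0.785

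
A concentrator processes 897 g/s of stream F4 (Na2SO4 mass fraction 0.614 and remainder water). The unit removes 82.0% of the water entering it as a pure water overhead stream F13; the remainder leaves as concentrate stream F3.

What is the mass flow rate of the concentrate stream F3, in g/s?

613.1 g/s

water entering = 897×0.386 = 346.24 g/s; overhead removed = 0.820×346.24 = 283.92 g/s.
Concentrate = 897 − 283.92 = 613.08 g/s.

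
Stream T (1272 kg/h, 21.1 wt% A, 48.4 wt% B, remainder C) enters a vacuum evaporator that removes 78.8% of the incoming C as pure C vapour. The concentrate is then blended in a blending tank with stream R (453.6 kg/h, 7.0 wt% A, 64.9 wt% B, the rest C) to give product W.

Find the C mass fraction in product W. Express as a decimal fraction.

0.148

Vapour removed = 0.788×0.305×1272 = 305.71 kg/h; concentrate = 966.29 kg/h.
C reaching the mixer = 82.248 (from concentrate) + 453.6×0.281 = 209.71 kg/h.
Product flow = 966.29 + 453.6 = 1419.9 kg/h; C fraction = 0.148.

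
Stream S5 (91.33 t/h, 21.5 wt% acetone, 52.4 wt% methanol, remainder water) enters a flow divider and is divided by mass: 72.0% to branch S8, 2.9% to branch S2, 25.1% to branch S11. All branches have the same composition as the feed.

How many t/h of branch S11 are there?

22.92 t/h

Branch S11 flow = 0.251×91.33 = 22.924 t/h.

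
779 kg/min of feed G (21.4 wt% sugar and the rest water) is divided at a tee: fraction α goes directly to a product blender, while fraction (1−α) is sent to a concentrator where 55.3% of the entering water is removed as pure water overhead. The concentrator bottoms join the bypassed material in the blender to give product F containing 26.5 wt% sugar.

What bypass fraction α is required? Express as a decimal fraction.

All 779×0.214 = 166.71 kg/min of sugar reaches F, so F = 166.71/0.265 = 629.08 kg/min and vapour = 149.92 kg/min.
The evaporator receives (1−α)·779 of feed at 0.786 water and removes 0.553 of that water:
0.553×0.786×(1−α)×779 = 149.92
(1−α) = 149.92/338.6 = 0.4428;  α = 0.5572.

0.557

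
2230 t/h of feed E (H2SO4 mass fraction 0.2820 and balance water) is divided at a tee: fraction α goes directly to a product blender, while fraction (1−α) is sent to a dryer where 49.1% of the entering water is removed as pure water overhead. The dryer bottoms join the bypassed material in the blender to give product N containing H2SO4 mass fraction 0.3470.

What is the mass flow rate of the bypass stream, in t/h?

1045 t/h

All 2230×0.282 = 628.86 t/h of H2SO4 reaches N, so N = 628.86/0.347 = 1812.3 t/h and vapour = 417.72 t/h.
The evaporator receives (1−α)·2230 of feed at 0.718 water and removes 0.491 of that water:
0.491×0.718×(1−α)×2230 = 417.72
(1−α) = 417.72/786.16 = 0.5313;  α = 0.4687.
Bypass flow = 0.4687×2230 = 1045.1 t/h.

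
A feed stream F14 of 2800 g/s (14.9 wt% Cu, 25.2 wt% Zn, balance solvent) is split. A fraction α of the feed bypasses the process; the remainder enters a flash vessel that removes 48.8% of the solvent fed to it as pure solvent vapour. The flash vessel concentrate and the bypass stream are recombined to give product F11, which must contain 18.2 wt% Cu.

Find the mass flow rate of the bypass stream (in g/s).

1063 g/s

All 2800×0.149 = 417.2 g/s of Cu reaches F11, so F11 = 417.2/0.182 = 2292.3 g/s and vapour = 507.69 g/s.
The evaporator receives (1−α)·2800 of feed at 0.599 solvent and removes 0.488 of that solvent:
0.488×0.599×(1−α)×2800 = 507.69
(1−α) = 507.69/818.47 = 0.6203;  α = 0.3797.
Bypass flow = 0.3797×2800 = 1063.2 g/s.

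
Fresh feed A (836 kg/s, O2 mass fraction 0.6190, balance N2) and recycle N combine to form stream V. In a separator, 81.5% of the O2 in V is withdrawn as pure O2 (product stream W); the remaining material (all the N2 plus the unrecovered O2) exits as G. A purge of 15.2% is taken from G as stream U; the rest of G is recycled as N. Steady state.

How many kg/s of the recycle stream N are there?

1873 kg/s

N2 enters only via A and leaves only via the purge: 836×0.381 = 0.152×(N2 in G), and the separator passes all N2, so N2 in V = N2 in G = 2095.5 kg/s.
O2 in V: m_A = 836×0.619 + (1−0.152)·(1−0.815)·m_A, so m_A = 517.48/0.8431 = 613.77 kg/s.
G = (1−0.815)×613.77 + 2095.5 = 2209 kg/s.
Recycle N = (1−0.152)×2209 = 1873.3 kg/s.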